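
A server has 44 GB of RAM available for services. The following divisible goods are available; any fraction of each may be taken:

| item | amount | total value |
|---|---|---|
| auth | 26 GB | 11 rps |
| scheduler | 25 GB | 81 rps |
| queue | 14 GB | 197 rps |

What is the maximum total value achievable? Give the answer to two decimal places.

280.12

Take in order of value per unit:
- queue (197/14 per unit): all 14 → value 197, running total 197.00
- scheduler (81/25 per unit): all 25 → value 81, running total 278.00
- auth (11/26 per unit): 5 of 26 → value 5×11/26 = 2.1154, running total 280.12
Total 280.12.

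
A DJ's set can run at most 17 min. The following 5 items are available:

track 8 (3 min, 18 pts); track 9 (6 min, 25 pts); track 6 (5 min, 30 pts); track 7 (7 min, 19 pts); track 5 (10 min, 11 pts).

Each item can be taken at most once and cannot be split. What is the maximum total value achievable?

Check high-value combinations within 17 min:
- track 8+track 9+track 6: duration 3+6+5=14, value 18+25+30=73
- track 8+track 6+track 7: duration 3+5+7=15, value 18+30+19=67
- track 8+track 9+track 7: duration 3+6+7=16, value 18+25+19=62
Best: 73 pts.

73 pts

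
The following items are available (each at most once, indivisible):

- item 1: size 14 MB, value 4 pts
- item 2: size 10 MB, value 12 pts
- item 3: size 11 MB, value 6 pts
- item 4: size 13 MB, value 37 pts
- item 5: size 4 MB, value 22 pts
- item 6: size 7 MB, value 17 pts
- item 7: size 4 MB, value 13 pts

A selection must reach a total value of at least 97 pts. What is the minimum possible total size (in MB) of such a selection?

38

Subsets with value ≥ 97, sorted by total size:
- item 2+item 4+item 5+item 6+item 7: size 38, value 101
- item 2+item 3+item 4+item 5+item 6+item 7: size 49, value 107
- item 1+item 2+item 4+item 5+item 6+item 7: size 52, value 105
Minimum size: 38 MB.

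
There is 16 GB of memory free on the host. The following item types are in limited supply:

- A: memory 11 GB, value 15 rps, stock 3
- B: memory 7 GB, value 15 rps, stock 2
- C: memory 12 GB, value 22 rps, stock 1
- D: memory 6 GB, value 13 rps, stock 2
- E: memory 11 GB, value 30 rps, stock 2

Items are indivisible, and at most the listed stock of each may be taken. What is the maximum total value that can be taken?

30 rps

Best selections within memory 16 and stock limits:
- 1×E: memory 11, value 30
- 2×B: memory 14, value 30
- 1×B + 1×D: memory 13, value 28
- 2×D: memory 12, value 26
Best: 30 rps.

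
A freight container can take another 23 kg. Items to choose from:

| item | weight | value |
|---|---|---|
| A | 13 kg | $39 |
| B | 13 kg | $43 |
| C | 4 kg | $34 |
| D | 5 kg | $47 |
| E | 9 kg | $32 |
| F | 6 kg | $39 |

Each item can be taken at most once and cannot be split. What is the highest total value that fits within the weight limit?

$124

Check high-value combinations within 23 kg:
- B+C+D: weight 13+4+5=22, value 43+34+47=124
- C+D+F: weight 4+5+6=15, value 34+47+39=120
- A+C+D: weight 13+4+5=22, value 39+34+47=120
- D+E+F: weight 5+9+6=20, value 47+32+39=118
Best: $124.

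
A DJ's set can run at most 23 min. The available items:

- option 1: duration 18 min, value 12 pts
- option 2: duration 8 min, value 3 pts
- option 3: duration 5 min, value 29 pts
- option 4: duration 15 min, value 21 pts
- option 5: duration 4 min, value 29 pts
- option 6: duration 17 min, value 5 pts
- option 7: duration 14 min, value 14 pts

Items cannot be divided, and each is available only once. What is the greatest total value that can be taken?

72 pts

Check high-value combinations within 23 min:
- option 3+option 5+option 7: duration 5+4+14=23, value 29+29+14=72
- option 2+option 3+option 5: duration 8+5+4=17, value 3+29+29=61
- option 3+option 5: duration 5+4=9, value 29+29=58
Best: 72 pts.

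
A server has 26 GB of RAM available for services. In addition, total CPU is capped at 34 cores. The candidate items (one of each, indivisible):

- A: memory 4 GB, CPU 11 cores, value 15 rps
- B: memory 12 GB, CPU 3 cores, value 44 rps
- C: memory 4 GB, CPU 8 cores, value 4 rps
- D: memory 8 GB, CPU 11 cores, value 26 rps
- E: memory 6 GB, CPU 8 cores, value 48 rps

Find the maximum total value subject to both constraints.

Feasible sets respecting both limits:
- B+D+E: memory 26, CPU 22, value 118
- A+B+C+E: memory 26, CPU 30, value 111
- A+B+E: memory 22, CPU 22, value 107
- B+C+E: memory 22, CPU 19, value 96
Best: 118 rps.

118 rps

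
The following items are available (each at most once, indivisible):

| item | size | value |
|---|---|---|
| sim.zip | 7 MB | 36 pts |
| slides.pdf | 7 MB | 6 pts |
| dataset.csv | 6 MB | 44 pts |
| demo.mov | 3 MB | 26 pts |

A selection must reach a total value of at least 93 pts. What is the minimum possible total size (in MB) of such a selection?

Subsets with value ≥ 93, sorted by total size:
- sim.zip+dataset.csv+demo.mov: size 16, value 106
- sim.zip+slides.pdf+dataset.csv+demo.mov: size 23, value 112
Minimum size: 16 MB.

16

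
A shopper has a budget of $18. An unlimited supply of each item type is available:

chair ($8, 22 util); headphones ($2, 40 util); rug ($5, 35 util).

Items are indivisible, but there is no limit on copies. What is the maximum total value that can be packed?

360 util

Best value-per-unit is headphones at 40/2, and filling with it alone uses cost 9×2=18. No mix of the others beats 9×40 = 360.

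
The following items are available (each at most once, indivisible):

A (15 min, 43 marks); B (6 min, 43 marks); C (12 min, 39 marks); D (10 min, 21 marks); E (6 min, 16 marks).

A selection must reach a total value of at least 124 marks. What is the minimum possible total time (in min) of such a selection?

33

Subsets with value ≥ 124, sorted by total time:
- A+B+C: time 33, value 125
- A+B+C+E: time 39, value 141
- A+B+C+D: time 43, value 146
Minimum time: 33 min.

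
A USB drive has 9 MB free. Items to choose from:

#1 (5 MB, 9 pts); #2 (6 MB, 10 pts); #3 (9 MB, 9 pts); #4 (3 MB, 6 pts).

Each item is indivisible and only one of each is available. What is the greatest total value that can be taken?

16 pts

Check high-value combinations within 9 MB:
- #2+#4: size 6+3=9, value 10+6=16
- #1+#4: size 5+3=8, value 9+6=15
- #2: size 6, value 10
Best: 16 pts.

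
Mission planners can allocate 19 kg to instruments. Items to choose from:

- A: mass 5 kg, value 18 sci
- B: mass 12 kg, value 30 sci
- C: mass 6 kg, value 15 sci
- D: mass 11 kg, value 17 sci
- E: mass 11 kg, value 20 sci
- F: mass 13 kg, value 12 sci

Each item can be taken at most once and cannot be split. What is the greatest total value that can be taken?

This is a 0/1 knapsack; check combinations near the capacity.
- A+B: mass 5+12=17, value 18+30=48
- B+C: mass 12+6=18, value 30+15=45
- A+E: mass 5+11=16, value 18+20=38
- A+D: mass 5+11=16, value 18+17=35
Best: 48 sci.

48 sci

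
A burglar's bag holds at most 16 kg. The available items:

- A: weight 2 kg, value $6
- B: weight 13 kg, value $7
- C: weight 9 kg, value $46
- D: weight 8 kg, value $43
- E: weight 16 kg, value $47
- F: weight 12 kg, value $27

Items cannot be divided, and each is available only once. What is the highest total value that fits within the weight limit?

$52

Check high-value combinations within 16 kg:
- A+C: weight 2+9=11, value 6+46=52
- A+D: weight 2+8=10, value 6+43=49
- E: weight 16, value 47
Best: $52.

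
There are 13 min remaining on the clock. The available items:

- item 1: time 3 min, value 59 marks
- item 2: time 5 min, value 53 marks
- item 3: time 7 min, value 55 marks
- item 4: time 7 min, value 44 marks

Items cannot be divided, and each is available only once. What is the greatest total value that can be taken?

114 marks

Check high-value combinations within 13 min:
- item 1+item 3: time 3+7=10, value 59+55=114
- item 1+item 2: time 3+5=8, value 59+53=112
- item 2+item 3: time 5+7=12, value 53+55=108
- item 1+item 4: time 3+7=10, value 59+44=103
Best: 114 marks.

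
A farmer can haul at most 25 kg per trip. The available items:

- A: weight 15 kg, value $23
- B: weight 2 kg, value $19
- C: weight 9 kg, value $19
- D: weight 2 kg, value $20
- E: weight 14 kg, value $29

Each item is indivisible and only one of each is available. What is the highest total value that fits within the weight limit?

This is a 0/1 knapsack; check combinations near the capacity.
- B+D+E: weight 2+2+14=18, value 19+20+29=68
- C+D+E: weight 9+2+14=25, value 19+20+29=68
- B+C+E: weight 2+9+14=25, value 19+19+29=67
- A+B+D: weight 15+2+2=19, value 23+19+20=62
Best: $68.

$68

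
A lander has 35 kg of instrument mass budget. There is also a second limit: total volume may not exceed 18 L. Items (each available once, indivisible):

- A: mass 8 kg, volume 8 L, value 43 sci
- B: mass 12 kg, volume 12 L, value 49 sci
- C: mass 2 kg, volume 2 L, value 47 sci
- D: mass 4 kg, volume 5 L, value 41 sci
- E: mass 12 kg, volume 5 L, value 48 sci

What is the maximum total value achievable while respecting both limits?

138 sci

Feasible sets respecting both limits:
- A+C+E: mass 22, volume 15, value 138
- C+D+E: mass 18, volume 12, value 136
- A+D+E: mass 24, volume 18, value 132
- A+C+D: mass 14, volume 15, value 131
Best: 138 sci.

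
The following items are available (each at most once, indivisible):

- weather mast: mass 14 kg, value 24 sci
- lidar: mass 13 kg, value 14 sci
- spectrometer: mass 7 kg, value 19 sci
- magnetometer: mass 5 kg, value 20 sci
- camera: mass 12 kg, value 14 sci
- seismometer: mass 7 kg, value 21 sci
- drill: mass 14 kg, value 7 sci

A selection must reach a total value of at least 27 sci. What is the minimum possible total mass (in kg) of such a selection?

Subsets with value ≥ 27, sorted by total mass:
- magnetometer+seismometer: mass 12, value 41
- spectrometer+magnetometer: mass 12, value 39
Minimum mass: 12 kg.

12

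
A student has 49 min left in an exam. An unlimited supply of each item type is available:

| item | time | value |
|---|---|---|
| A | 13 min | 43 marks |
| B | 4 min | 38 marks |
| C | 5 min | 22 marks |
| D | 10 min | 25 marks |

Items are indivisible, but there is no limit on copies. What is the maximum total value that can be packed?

Best value-per-unit is B at 38/4, and filling with it alone uses time 12×4=48. No mix of the others beats 12×38 = 456.

456 marks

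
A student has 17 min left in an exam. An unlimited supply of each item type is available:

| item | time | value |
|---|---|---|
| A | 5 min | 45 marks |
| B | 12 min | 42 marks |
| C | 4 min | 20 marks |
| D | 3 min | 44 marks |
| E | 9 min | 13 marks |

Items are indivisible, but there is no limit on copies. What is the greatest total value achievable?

Best value-per-unit is D at 44/3; filling with it alone gives 5×44 = 220.
Optimal mix: 1×A + 4×D → time 17, value 221.

221 marks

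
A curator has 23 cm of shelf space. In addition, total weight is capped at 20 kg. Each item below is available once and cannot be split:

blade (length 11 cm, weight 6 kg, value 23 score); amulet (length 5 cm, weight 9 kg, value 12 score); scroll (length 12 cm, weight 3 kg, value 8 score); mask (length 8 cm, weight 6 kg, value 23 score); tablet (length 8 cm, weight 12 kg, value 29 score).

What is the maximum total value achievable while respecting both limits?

Feasible sets respecting both limits:
- blade+tablet: length 19, weight 18, value 52
- mask+tablet: length 16, weight 18, value 52
- blade+mask: length 19, weight 12, value 46
- scroll+tablet: length 20, weight 15, value 37
Best: 52 score.

52 score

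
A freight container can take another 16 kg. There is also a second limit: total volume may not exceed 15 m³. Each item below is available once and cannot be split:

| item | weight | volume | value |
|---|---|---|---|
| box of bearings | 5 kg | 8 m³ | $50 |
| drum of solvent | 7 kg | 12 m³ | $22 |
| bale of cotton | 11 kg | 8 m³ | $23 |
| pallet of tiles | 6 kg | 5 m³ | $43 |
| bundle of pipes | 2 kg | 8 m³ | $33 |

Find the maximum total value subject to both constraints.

$93

Feasible sets respecting both limits:
- box of bearings+pallet of tiles: weight 11, volume 13, value 93
- pallet of tiles+bundle of pipes: weight 8, volume 13, value 76
- box of bearings: weight 5, volume 8, value 50
- pallet of tiles: weight 6, volume 5, value 43
Best: $93.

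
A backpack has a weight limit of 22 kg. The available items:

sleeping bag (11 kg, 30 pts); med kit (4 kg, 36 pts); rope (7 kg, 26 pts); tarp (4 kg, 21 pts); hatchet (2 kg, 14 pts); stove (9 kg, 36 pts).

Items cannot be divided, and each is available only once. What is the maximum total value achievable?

Check high-value combinations within 22 kg:
- med kit+rope+hatchet+stove: weight 4+7+2+9=22, value 36+26+14+36=112
- med kit+tarp+hatchet+stove: weight 4+4+2+9=19, value 36+21+14+36=107
- sleeping bag+med kit+tarp+hatchet: weight 11+4+4+2=21, value 30+36+21+14=101
Best: 112 pts.

112 pts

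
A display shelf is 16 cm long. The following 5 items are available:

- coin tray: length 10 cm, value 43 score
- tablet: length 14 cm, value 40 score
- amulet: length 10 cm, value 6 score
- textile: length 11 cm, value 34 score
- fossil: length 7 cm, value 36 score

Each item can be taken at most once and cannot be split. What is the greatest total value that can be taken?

Check high-value combinations within 16 cm:
- coin tray: length 10, value 43
- tablet: length 14, value 40
- fossil: length 7, value 36
- textile: length 11, value 34
Best: 43 score.

43 score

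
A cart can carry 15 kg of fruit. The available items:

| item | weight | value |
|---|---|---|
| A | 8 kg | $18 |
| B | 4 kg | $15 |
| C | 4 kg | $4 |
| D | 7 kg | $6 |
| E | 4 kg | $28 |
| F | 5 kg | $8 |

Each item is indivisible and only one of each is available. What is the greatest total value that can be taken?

$51

Check high-value combinations within 15 kg:
- B+E+F: weight 4+4+5=13, value 15+28+8=51
- B+D+E: weight 4+7+4=15, value 15+6+28=49
- B+C+E: weight 4+4+4=12, value 15+4+28=47
Best: $51.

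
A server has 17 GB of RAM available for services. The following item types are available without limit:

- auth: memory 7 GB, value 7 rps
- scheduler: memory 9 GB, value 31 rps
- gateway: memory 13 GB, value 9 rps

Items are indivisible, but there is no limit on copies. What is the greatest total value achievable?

38 rps

Best value-per-unit is scheduler at 31/9; filling with it alone gives 1×31 = 31.
Optimal mix: 1×auth + 1×scheduler → memory 16, value 38.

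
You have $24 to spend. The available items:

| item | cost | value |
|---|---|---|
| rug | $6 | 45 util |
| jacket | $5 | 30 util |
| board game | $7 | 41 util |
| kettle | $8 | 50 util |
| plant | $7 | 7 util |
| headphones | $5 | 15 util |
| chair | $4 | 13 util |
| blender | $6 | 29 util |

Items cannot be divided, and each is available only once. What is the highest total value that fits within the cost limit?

145 util

Check high-value combinations within $24:
- rug+jacket+board game+blender: cost 6+5+7+6=24, value 45+30+41+29=145
- rug+jacket+kettle+headphones: cost 6+5+8+5=24, value 45+30+50+15=140
- rug+jacket+kettle+chair: cost 6+5+8+4=23, value 45+30+50+13=138
Best: 145 util.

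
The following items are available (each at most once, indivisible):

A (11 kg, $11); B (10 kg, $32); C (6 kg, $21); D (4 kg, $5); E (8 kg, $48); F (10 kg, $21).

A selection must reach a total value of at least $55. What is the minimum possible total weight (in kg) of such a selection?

Subsets with value ≥ 55, sorted by total weight:
- C+E: weight 14, value 69
- B+E: weight 18, value 80
Minimum weight: 14 kg.

14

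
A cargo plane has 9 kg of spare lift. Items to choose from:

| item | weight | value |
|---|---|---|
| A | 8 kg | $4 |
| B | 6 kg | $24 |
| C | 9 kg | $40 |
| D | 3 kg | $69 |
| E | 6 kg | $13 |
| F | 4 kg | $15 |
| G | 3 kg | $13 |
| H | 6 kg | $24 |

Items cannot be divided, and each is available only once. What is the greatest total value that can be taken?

Check high-value combinations within 9 kg:
- B+D: weight 6+3=9, value 24+69=93
- D+H: weight 3+6=9, value 69+24=93
- D+F: weight 3+4=7, value 69+15=84
- D+G: weight 3+3=6, value 69+13=82
- D+E: weight 3+6=9, value 69+13=82
Best: $93.

$93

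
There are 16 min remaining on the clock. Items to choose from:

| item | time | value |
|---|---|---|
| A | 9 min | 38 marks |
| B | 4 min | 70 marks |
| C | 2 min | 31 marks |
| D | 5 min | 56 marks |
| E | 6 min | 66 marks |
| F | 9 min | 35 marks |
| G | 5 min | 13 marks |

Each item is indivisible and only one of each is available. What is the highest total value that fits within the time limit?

192 marks

This is a 0/1 knapsack; check combinations near the capacity.
- B+D+E: time 4+5+6=15, value 70+56+66=192
- B+C+D+G: time 4+2+5+5=16, value 70+31+56+13=170
- B+C+E: time 4+2+6=12, value 70+31+66=167
- B+C+D: time 4+2+5=11, value 70+31+56=157
- C+D+E: time 2+5+6=13, value 31+56+66=153
Best: 192 marks.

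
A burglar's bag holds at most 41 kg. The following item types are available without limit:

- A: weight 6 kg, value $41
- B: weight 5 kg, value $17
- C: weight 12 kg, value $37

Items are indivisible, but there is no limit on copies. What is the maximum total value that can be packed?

$263

Best value-per-unit is A at 41/6; filling with it alone gives 6×41 = 246.
Optimal mix: 6×A + 1×B → weight 41, value 263.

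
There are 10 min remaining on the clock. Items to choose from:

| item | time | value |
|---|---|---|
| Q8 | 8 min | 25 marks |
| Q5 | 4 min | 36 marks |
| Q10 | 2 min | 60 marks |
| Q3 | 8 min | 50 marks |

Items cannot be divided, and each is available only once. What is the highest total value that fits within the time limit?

110 marks

Check high-value combinations within 10 min:
- Q10+Q3: time 2+8=10, value 60+50=110
- Q5+Q10: time 4+2=6, value 36+60=96
- Q8+Q10: time 8+2=10, value 25+60=85
- Q10: time 2, value 60
Best: 110 marks.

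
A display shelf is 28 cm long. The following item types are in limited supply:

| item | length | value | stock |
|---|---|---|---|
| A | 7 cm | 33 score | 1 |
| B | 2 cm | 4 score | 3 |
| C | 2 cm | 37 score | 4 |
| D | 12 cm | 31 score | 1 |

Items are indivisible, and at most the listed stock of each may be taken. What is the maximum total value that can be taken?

212 score

Best selections within length 28 and stock limits:
- 1×A + 4×C + 1×D: length 27, value 212
- 1×A + 3×B + 4×C: length 21, value 193
- 3×B + 4×C + 1×D: length 26, value 191
- 1×A + 2×B + 4×C: length 19, value 189
Best: 212 score.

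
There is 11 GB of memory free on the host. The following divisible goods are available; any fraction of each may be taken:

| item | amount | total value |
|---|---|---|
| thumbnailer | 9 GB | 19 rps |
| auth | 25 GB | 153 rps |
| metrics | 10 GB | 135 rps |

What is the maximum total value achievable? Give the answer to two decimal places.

Take in order of value per unit:
- metrics (135/10 per unit): all 10 → value 135, running total 135.00
- auth (153/25 per unit): 1 of 25 → value 1×153/25 = 6.1200, running total 141.12
Total 141.12.

141.12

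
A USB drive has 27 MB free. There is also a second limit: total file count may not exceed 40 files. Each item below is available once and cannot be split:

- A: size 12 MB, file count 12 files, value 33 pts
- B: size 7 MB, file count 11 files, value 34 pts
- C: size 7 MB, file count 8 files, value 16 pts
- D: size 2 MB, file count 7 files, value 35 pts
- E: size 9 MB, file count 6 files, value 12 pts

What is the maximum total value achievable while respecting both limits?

Feasible sets respecting both limits:
- A+B+D: size 21, file count 30, value 102
- B+C+D+E: size 25, file count 32, value 97
- B+C+D: size 16, file count 26, value 85
- A+C+D: size 21, file count 27, value 84
Best: 102 pts.

102 pts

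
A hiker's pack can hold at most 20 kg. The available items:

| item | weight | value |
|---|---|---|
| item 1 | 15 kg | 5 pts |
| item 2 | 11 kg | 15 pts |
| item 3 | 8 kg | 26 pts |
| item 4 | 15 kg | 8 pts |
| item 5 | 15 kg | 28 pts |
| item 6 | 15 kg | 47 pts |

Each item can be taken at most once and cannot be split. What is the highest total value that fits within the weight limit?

47 pts

This is a 0/1 knapsack; check combinations near the capacity.
- item 6: weight 15, value 47
- item 2+item 3: weight 11+8=19, value 15+26=41
- item 5: weight 15, value 28
- item 3: weight 8, value 26
Best: 47 pts.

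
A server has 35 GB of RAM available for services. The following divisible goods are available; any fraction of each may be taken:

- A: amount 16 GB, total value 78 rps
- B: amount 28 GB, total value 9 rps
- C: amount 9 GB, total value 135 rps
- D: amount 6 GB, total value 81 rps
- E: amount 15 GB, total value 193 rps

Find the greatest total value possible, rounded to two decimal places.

433.38

Take in order of value per unit:
- C (135/9 per unit): all 9 → value 135, running total 135.00
- D (81/6 per unit): all 6 → value 81, running total 216.00
- E (193/15 per unit): all 15 → value 193, running total 409.00
- A (78/16 per unit): 5 of 16 → value 5×78/16 = 24.3750, running total 433.38
Total 433.38.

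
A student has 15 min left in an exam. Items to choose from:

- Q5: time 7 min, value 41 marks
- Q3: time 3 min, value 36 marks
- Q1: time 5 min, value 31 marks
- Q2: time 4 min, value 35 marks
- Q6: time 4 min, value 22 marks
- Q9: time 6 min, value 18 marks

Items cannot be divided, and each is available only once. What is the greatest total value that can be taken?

112 marks

Check high-value combinations within 15 min:
- Q5+Q3+Q2: time 7+3+4=14, value 41+36+35=112
- Q5+Q3+Q1: time 7+3+5=15, value 41+36+31=108
- Q3+Q1+Q2: time 3+5+4=12, value 36+31+35=102
- Q5+Q3+Q6: time 7+3+4=14, value 41+36+22=99
- Q5+Q2+Q6: time 7+4+4=15, value 41+35+22=98
Best: 112 marks.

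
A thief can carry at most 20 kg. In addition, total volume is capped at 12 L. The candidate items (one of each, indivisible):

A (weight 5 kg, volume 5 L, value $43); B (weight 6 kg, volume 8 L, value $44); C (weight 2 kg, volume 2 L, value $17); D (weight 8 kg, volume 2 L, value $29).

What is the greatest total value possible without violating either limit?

$90

Feasible sets respecting both limits:
- B+C+D: weight 16, volume 12, value 90
- A+C+D: weight 15, volume 9, value 89
- B+D: weight 14, volume 10, value 73
- A+D: weight 13, volume 7, value 72
Best: $90.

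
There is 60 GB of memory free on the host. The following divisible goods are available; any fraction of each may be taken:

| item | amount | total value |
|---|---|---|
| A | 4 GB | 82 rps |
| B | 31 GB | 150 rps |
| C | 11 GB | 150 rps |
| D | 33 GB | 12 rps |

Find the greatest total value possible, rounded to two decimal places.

Take in order of value per unit:
- A (82/4 per unit): all 4 → value 82, running total 82.00
- C (150/11 per unit): all 11 → value 150, running total 232.00
- B (150/31 per unit): all 31 → value 150, running total 382.00
- D (12/33 per unit): 14 of 33 → value 14×12/33 = 5.0909, running total 387.09
Total 387.09.

387.09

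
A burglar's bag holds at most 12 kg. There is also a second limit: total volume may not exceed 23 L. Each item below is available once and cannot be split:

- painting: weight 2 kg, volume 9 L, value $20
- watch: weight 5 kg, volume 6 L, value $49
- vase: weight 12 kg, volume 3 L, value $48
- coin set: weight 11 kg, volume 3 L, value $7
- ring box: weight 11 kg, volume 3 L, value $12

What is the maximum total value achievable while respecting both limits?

Feasible sets respecting both limits:
- painting+watch: weight 7, volume 15, value 69
- watch: weight 5, volume 6, value 49
- vase: weight 12, volume 3, value 48
Best: $69.

$69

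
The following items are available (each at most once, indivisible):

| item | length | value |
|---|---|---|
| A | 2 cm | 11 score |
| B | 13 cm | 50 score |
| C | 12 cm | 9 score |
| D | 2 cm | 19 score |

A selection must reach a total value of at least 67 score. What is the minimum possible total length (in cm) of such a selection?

15

Subsets with value ≥ 67, sorted by total length:
- B+D: length 15, value 69
- A+B+D: length 17, value 80
- B+C+D: length 27, value 78
Minimum length: 15 cm.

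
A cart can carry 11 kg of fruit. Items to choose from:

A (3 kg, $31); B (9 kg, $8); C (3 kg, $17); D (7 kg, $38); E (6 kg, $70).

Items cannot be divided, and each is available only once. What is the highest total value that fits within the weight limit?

$101

This is a 0/1 knapsack; check combinations near the capacity.
- A+E: weight 3+6=9, value 31+70=101
- C+E: weight 3+6=9, value 17+70=87
- E: weight 6, value 70
- A+D: weight 3+7=10, value 31+38=69
- C+D: weight 3+7=10, value 17+38=55
Best: $101.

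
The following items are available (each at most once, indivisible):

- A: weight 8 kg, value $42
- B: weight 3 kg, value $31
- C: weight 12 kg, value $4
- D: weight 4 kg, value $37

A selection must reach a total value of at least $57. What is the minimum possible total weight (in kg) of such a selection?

Subsets with value ≥ 57, sorted by total weight:
- B+D: weight 7, value 68
- A+B: weight 11, value 73
Minimum weight: 7 kg.

7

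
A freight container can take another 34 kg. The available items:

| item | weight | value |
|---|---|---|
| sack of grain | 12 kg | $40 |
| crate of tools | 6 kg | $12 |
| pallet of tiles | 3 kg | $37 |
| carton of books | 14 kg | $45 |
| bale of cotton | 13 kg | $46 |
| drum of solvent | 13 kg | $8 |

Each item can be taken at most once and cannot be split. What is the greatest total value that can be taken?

$135

Check high-value combinations within 34 kg:
- sack of grain+crate of tools+pallet of tiles+bale of cotton: weight 12+6+3+13=34, value 40+12+37+46=135
- pallet of tiles+carton of books+bale of cotton: weight 3+14+13=30, value 37+45+46=128
- sack of grain+pallet of tiles+bale of cotton: weight 12+3+13=28, value 40+37+46=123
Best: $135.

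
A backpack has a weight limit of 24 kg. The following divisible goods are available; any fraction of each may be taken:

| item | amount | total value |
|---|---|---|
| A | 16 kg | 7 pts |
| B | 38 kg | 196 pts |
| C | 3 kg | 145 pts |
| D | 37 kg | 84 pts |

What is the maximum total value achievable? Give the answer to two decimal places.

253.32

Take in order of value per unit:
- C (145/3 per unit): all 3 → value 145, running total 145.00
- B (196/38 per unit): 21 of 38 → value 21×196/38 = 108.3158, running total 253.32
Total 253.32.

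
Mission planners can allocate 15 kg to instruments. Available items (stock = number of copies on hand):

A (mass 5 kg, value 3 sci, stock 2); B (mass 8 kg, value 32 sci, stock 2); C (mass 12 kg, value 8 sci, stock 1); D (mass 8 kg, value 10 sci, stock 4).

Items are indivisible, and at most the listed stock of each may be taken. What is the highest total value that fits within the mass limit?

Top feasible selections:
- 1×A + 1×B: mass 13, value 35
- 1×B: mass 8, value 32
- 1×A + 1×D: mass 13, value 13
Best: 35 sci.

35 sci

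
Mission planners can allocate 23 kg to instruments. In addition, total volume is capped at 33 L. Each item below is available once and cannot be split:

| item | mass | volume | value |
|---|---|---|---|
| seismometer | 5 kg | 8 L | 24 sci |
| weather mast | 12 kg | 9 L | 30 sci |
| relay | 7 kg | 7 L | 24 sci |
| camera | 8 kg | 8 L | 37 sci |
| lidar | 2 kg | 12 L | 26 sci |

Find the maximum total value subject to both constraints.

93 sci

Feasible sets respecting both limits:
- weather mast+camera+lidar: mass 22, volume 29, value 93
- seismometer+camera+lidar: mass 15, volume 28, value 87
- relay+camera+lidar: mass 17, volume 27, value 87
Best: 93 sci.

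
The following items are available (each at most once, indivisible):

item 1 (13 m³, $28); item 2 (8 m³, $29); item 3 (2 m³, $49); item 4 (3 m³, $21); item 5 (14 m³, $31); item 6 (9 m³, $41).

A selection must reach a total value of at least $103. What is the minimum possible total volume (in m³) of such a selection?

Subsets with value ≥ 103, sorted by total volume:
- item 3+item 4+item 6: volume 14, value 111
- item 2+item 3+item 6: volume 19, value 119
- item 2+item 3+item 4+item 6: volume 22, value 140
- item 1+item 2+item 3: volume 23, value 106
Minimum volume: 14 m³.

14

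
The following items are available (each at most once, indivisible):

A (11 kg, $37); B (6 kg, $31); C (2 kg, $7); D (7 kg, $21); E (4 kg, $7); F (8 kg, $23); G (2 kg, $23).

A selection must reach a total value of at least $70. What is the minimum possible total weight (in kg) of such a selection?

Subsets with value ≥ 70, sorted by total weight:
- B+D+G: weight 15, value 75
- B+F+G: weight 16, value 77
Minimum weight: 15 kg.

15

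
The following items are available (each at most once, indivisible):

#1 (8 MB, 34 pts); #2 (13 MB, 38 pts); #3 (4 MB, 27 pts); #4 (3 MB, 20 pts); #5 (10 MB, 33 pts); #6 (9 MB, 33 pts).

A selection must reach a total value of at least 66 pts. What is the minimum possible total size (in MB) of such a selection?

Subsets with value ≥ 66, sorted by total size:
- #1+#3+#4: size 15, value 81
- #3+#4+#6: size 16, value 80
- #3+#4+#5: size 17, value 80
- #1+#6: size 17, value 67
Minimum size: 15 MB.

15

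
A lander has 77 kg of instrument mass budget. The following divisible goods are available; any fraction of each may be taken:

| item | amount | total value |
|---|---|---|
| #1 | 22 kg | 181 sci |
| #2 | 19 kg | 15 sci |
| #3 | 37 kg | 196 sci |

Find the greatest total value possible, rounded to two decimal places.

Take in order of value per unit:
- #1 (181/22 per unit): all 22 → value 181, running total 181.00
- #3 (196/37 per unit): all 37 → value 196, running total 377.00
- #2 (15/19 per unit): 18 of 19 → value 18×15/19 = 14.2105, running total 391.21
Total 391.21.

391.21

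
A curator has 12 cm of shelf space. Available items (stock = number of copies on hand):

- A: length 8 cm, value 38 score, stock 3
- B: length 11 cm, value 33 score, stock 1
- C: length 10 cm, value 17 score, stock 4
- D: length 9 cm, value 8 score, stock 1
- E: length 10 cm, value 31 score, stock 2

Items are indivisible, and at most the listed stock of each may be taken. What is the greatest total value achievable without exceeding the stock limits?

Best selections within length 12 and stock limits:
- 1×A: length 8, value 38
- 1×B: length 11, value 33
- 1×E: length 10, value 31
Best: 38 score.

38 score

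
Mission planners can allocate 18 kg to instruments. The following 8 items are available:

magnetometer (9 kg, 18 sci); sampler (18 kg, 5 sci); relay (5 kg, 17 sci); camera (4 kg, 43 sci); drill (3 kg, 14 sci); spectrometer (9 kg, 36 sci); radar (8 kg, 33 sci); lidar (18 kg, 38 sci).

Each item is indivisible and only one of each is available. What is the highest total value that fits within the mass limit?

96 sci

Check high-value combinations within 18 kg:
- relay+camera+spectrometer: mass 5+4+9=18, value 17+43+36=96
- camera+drill+spectrometer: mass 4+3+9=16, value 43+14+36=93
- relay+camera+radar: mass 5+4+8=17, value 17+43+33=93
Best: 96 sci.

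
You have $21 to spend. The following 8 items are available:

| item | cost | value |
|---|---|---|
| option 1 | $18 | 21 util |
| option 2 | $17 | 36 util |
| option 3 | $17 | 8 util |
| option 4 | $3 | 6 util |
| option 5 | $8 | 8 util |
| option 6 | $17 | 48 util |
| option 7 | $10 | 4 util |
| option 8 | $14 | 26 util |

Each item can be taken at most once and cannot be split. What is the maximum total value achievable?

Check high-value combinations within $21:
- option 4+option 6: cost 3+17=20, value 6+48=54
- option 6: cost 17, value 48
- option 2+option 4: cost 17+3=20, value 36+6=42
- option 2: cost 17, value 36
- option 4+option 8: cost 3+14=17, value 6+26=32
Best: 54 util.

54 util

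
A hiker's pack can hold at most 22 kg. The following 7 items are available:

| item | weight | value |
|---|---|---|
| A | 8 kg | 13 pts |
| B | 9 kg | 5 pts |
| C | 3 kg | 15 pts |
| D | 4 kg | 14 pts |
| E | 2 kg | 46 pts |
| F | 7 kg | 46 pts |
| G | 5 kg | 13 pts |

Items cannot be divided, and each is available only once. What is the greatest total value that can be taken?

This is a 0/1 knapsack; check combinations near the capacity.
- C+D+E+F+G: weight 3+4+2+7+5=21, value 15+14+46+46+13=134
- C+D+E+F: weight 3+4+2+7=16, value 15+14+46+46=121
- C+E+F+G: weight 3+2+7+5=17, value 15+46+46+13=120
Best: 134 pts.

134 pts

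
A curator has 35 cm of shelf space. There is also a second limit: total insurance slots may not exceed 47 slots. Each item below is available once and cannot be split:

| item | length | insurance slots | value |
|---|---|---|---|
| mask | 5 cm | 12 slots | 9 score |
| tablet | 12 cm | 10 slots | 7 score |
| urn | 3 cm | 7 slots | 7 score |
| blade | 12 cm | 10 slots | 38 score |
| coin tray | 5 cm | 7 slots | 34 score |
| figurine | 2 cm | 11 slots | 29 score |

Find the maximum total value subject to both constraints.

117 score

Feasible sets respecting both limits:
- mask+urn+blade+coin tray+figurine: length 27, insurance slots 47, value 117
- tablet+urn+blade+coin tray+figurine: length 34, insurance slots 45, value 115
- mask+blade+coin tray+figurine: length 24, insurance slots 40, value 110
Best: 117 score.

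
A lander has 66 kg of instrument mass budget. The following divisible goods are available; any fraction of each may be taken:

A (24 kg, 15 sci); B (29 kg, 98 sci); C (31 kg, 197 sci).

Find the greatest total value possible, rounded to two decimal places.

298.75

Take in order of value per unit:
- C (197/31 per unit): all 31 → value 197, running total 197.00
- B (98/29 per unit): all 29 → value 98, running total 295.00
- A (15/24 per unit): 6 of 24 → value 6×15/24 = 3.7500, running total 298.75
Total 298.75.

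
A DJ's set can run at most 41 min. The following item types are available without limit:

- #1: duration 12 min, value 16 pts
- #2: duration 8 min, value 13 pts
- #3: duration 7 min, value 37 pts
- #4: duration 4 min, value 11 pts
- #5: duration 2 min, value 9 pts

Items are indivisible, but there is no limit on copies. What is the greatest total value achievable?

212 pts

Best value-per-unit is #3 at 37/7; filling with it alone gives 5×37 = 185.
Optimal mix: 5×#3 + 3×#5 → duration 41, value 212.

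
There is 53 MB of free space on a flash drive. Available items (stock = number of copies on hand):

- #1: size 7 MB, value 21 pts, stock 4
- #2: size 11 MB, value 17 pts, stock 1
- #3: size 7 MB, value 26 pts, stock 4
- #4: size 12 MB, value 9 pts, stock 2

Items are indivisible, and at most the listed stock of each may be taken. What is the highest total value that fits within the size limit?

Best selections within size 53 and stock limits:
- 3×#1 + 4×#3: size 49, value 167
- 2×#1 + 1×#2 + 4×#3: size 53, value 163
- 4×#1 + 3×#3: size 49, value 162
Best: 167 pts.

167 pts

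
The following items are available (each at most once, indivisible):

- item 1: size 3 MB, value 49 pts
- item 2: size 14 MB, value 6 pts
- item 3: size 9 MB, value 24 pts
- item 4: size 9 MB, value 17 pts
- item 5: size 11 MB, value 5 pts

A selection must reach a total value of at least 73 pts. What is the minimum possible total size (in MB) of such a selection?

12

Subsets with value ≥ 73, sorted by total size:
- item 1+item 3: size 12, value 73
- item 1+item 3+item 4: size 21, value 90
- item 1+item 3+item 5: size 23, value 78
Minimum size: 12 MB.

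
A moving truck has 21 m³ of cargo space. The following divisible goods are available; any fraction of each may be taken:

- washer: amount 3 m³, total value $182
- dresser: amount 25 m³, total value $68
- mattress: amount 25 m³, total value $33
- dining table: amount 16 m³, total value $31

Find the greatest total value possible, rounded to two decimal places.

230.96

Take in order of value per unit:
- washer (182/3 per unit): all 3 → value 182, running total 182.00
- dresser (68/25 per unit): 18 of 25 → value 18×68/25 = 48.9600, running total 230.96
Total 230.96.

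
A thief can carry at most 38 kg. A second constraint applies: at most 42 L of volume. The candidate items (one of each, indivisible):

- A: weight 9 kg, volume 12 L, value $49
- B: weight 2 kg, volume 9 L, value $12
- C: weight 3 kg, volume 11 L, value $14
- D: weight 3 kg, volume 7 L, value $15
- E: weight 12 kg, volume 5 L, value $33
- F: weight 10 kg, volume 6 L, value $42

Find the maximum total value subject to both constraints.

$153

Feasible sets respecting both limits:
- A+C+D+E+F: weight 37, volume 41, value 153
- A+B+D+E+F: weight 36, volume 39, value 151
- A+D+E+F: weight 34, volume 30, value 139
Best: $153.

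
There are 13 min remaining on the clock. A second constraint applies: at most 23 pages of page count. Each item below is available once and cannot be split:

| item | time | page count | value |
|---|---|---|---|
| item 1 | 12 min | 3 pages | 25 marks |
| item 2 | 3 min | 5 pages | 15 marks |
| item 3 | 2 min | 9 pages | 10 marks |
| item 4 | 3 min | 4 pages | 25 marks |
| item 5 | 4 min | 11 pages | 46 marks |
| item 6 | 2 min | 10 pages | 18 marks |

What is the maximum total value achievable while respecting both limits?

86 marks

Feasible sets respecting both limits:
- item 2+item 4+item 5: time 10, page count 20, value 86
- item 4+item 5: time 7, page count 15, value 71
- item 5+item 6: time 6, page count 21, value 64
Best: 86 marks.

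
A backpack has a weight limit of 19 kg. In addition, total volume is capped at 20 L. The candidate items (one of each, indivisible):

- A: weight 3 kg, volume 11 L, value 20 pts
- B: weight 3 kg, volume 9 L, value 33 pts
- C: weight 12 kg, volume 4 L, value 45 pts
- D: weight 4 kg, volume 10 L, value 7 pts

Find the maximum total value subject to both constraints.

78 pts

Feasible sets respecting both limits:
- B+C: weight 15, volume 13, value 78
- A+C: weight 15, volume 15, value 65
- A+B: weight 6, volume 20, value 53
- C+D: weight 16, volume 14, value 52
Best: 78 pts.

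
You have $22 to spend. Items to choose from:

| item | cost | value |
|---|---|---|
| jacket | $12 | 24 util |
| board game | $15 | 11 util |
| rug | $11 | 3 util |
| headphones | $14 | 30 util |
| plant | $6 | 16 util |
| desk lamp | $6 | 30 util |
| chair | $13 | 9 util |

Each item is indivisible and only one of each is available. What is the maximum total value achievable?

60 util

This is a 0/1 knapsack; check combinations near the capacity.
- headphones+desk lamp: cost 14+6=20, value 30+30=60
- jacket+desk lamp: cost 12+6=18, value 24+30=54
- plant+desk lamp: cost 6+6=12, value 16+30=46
Best: 60 util.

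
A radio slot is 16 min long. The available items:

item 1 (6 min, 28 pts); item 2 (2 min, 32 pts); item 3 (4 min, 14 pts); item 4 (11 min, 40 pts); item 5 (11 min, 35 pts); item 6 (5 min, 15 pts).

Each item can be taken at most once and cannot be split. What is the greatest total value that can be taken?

This is a 0/1 knapsack; check combinations near the capacity.
- item 1+item 2+item 6: duration 6+2+5=13, value 28+32+15=75
- item 1+item 2+item 3: duration 6+2+4=12, value 28+32+14=74
- item 2+item 4: duration 2+11=13, value 32+40=72
- item 2+item 5: duration 2+11=13, value 32+35=67
- item 2+item 3+item 6: duration 2+4+5=11, value 32+14+15=61
Best: 75 pts.

75 pts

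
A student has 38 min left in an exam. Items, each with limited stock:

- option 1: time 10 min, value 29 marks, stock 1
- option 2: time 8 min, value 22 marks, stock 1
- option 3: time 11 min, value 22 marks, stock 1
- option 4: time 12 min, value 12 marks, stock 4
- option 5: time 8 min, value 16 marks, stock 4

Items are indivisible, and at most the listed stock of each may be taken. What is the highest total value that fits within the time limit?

89 marks

Top feasible selections:
- 1×option 1 + 1×option 2 + 1×option 3 + 1×option 5: time 37, value 89
- 1×option 1 + 1×option 2 + 2×option 5: time 34, value 83
- 1×option 1 + 1×option 3 + 2×option 5: time 37, value 83
- 1×option 1 + 1×option 2 + 1×option 4 + 1×option 5: time 38, value 79
Best: 89 marks.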